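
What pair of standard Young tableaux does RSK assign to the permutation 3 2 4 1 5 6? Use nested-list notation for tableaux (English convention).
P = [[1, 4, 5, 6], [2], [3]], Q = [[1, 3, 5, 6], [2], [4]]

Insert each entry of the permutation into P by Schensted row insertion, recording in Q the position of each new cell.

Insert 3: appended to row 1. P = [[3]], Q = [[1]].
Insert 2: 2 bumps 3 from row 1; 3 starts row 2. P = [[2], [3]], Q = [[1], [2]].
Insert 4: appended to row 1. P = [[2, 4], [3]], Q = [[1, 3], [2]].
Insert 1: 1 bumps 2 from row 1; 2 bumps 3 from row 2; 3 starts row 3. P = [[1, 4], [2], [3]], Q = [[1, 3], [2], [4]].
Insert 5: appended to row 1. P = [[1, 4, 5], [2], [3]], Q = [[1, 3, 5], [2], [4]].
Insert 6: appended to row 1. P = [[1, 4, 5, 6], [2], [3]], Q = [[1, 3, 5, 6], [2], [4]].

So P = [[1, 4, 5, 6], [2], [3]], Q = [[1, 3, 5, 6], [2], [4]].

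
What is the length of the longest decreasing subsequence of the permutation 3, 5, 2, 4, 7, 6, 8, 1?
3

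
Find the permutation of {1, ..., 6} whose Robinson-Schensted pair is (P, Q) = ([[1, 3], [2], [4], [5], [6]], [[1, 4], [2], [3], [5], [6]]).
Reverse RSK: for i = n, n-1, ..., 1, locate i in Q, remove the corresponding corner cell from P, and reverse-bump its entry up through P; the value ejected from row 1 is w(i).

So w = 6 5 2 4 3 1.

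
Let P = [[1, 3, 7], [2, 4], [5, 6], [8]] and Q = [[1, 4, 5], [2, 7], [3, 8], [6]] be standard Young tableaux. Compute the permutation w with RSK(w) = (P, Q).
Reverse the RSK construction: for i from n down to 1, find the cell of Q containing i, remove the entry at that cell from P, and reverse-bump it up through P; the value ejected from row 1 is w(i).

Step i=8: Q has 8 at row 3, column 2; remove 6 from row 3 of P and reverse-bump: 6 enters row 2 and ejects 4; 4 enters row 1 and ejects 3. So w(8) = 3. P is now [[1, 4, 7], [2, 6], [5], [8]].
Step i=7: Q has 7 at row 2, column 2; remove 6 from row 2 of P and reverse-bump: 6 enters row 1 and ejects 4. So w(7) = 4. P is now [[1, 6, 7], [2], [5], [8]].
Step i=6: Q has 6 at row 4, column 1; remove 8 from row 4 of P and reverse-bump: 8 enters row 3 and ejects 5; 5 enters row 2 and ejects 2; 2 enters row 1 and ejects 1. So w(6) = 1. P is now [[2, 6, 7], [5], [8]].
Step i=5: Q has 5 at row 1, column 3; remove that cell from P, ejecting 7. So w(5) = 7. P is now [[2, 6], [5], [8]].
Step i=4: Q has 4 at row 1, column 2; remove that cell from P, ejecting 6. So w(4) = 6. P is now [[2], [5], [8]].
Step i=3: Q has 3 at row 3, column 1; remove 8 from row 3 of P and reverse-bump: 8 enters row 2 and ejects 5; 5 enters row 1 and ejects 2. So w(3) = 2. P is now [[5], [8]].
Step i=2: Q has 2 at row 2, column 1; remove 8 from row 2 of P and reverse-bump: 8 enters row 1 and ejects 5. So w(2) = 5. P is now [[8]].
Step i=1: Q has 1 at row 1, column 1; remove that cell from P, ejecting 8. So w(1) = 8. P is now [].

So w = 8 5 2 6 7 1 4 3.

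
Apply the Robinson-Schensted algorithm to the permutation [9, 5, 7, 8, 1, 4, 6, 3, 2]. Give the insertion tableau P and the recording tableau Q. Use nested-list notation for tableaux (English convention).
P = [[1, 2, 6], [3, 7, 8], [4], [5], [9]], Q = [[1, 3, 4], [2, 6, 7], [5], [8], [9]]

Insert each entry of the permutation into P by Schensted row insertion, recording in Q the position of each new cell.

Insert 9: appended to row 1. P = [[9]], Q = [[1]].
Insert 5: 5 bumps 9 from row 1; 9 starts row 2. P = [[5], [9]], Q = [[1], [2]].
Insert 7: appended to row 1. P = [[5, 7], [9]], Q = [[1, 3], [2]].
Insert 8: appended to row 1. P = [[5, 7, 8], [9]], Q = [[1, 3, 4], [2]].
Insert 1: 1 bumps 5 from row 1; 5 bumps 9 from row 2; 9 starts row 3. P = [[1, 7, 8], [5], [9]], Q = [[1, 3, 4], [2], [5]].
Insert 4: 4 bumps 7 from row 1; 7 appends to row 2. P = [[1, 4, 8], [5, 7], [9]], Q = [[1, 3, 4], [2, 6], [5]].
Insert 6: 6 bumps 8 from row 1; 8 appends to row 2. P = [[1, 4, 6], [5, 7, 8], [9]], Q = [[1, 3, 4], [2, 6, 7], [5]].
Insert 3: 3 bumps 4 from row 1; 4 bumps 5 from row 2; 5 bumps 9 from row 3; 9 starts row 4. P = [[1, 3, 6], [4, 7, 8], [5], [9]], Q = [[1, 3, 4], [2, 6, 7], [5], [8]].
Insert 2: 2 bumps 3 from row 1; 3 bumps 4 from row 2; 4 bumps 5 from row 3; 5 bumps 9 from row 4; 9 starts row 5. P = [[1, 2, 6], [3, 7, 8], [4], [5], [9]], Q = [[1, 3, 4], [2, 6, 7], [5], [8], [9]].

So P = [[1, 2, 6], [3, 7, 8], [4], [5], [9]], Q = [[1, 3, 4], [2, 6, 7], [5], [8], [9]].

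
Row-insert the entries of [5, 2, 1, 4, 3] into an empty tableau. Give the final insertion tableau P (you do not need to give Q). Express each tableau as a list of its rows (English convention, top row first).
Insert 5: appended to row 1. P = [[5]].
Insert 2: 2 bumps 5 from row 1; 5 starts row 2. P = [[2], [5]].
Insert 1: 1 bumps 2 from row 1; 2 bumps 5 from row 2; 5 starts row 3. P = [[1], [2], [5]].
Insert 4: appended to row 1. P = [[1, 4], [2], [5]].
Insert 3: 3 bumps 4 from row 1; 4 appends to row 2. P = [[1, 3], [2, 4], [5]].

So P = [[1, 3], [2, 4], [5]].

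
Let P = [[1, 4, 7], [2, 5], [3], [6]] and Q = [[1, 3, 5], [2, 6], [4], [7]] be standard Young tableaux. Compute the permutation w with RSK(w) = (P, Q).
6 3 5 2 7 4 1

Reverse the RSK construction: for i from n down to 1, find the cell of Q containing i, remove the entry at that cell from P, and reverse-bump it up through P; the value ejected from row 1 is w(i).

Step i=7: Q has 7 at row 4, column 1; remove 6 from row 4 of P and reverse-bump: 6 enters row 3 and ejects 3; 3 enters row 2 and ejects 2; 2 enters row 1 and ejects 1. So w(7) = 1. P is now [[2, 4, 7], [3, 5], [6]].
Step i=6: Q has 6 at row 2, column 2; remove 5 from row 2 of P and reverse-bump: 5 enters row 1 and ejects 4. So w(6) = 4. P is now [[2, 5, 7], [3], [6]].
Step i=5: Q has 5 at row 1, column 3; remove that cell from P, ejecting 7. So w(5) = 7. P is now [[2, 5], [3], [6]].
Step i=4: Q has 4 at row 3, column 1; remove 6 from row 3 of P and reverse-bump: 6 enters row 2 and ejects 3; 3 enters row 1 and ejects 2. So w(4) = 2. P is now [[3, 5], [6]].
Step i=3: Q has 3 at row 1, column 2; remove that cell from P, ejecting 5. So w(3) = 5. P is now [[3], [6]].
Step i=2: Q has 2 at row 2, column 1; remove 6 from row 2 of P and reverse-bump: 6 enters row 1 and ejects 3. So w(2) = 3. P is now [[6]].
Step i=1: Q has 1 at row 1, column 1; remove that cell from P, ejecting 6. So w(1) = 6. P is now [].

So w = 6 3 5 2 7 4 1.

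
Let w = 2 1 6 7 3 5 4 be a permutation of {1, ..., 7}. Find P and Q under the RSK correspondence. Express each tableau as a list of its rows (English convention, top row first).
Insert each entry of the permutation into P by Schensted row insertion, recording in Q the position of each new cell.

Insert 2: appended to row 1. P = [[2]], Q = [[1]].
Insert 1: 1 bumps 2 from row 1; 2 starts row 2. P = [[1], [2]], Q = [[1], [2]].
Insert 6: appended to row 1. P = [[1, 6], [2]], Q = [[1, 3], [2]].
Insert 7: appended to row 1. P = [[1, 6, 7], [2]], Q = [[1, 3, 4], [2]].
Insert 3: 3 bumps 6 from row 1; 6 appends to row 2. P = [[1, 3, 7], [2, 6]], Q = [[1, 3, 4], [2, 5]].
Insert 5: 5 bumps 7 from row 1; 7 appends to row 2. P = [[1, 3, 5], [2, 6, 7]], Q = [[1, 3, 4], [2, 5, 6]].
Insert 4: 4 bumps 5 from row 1; 5 bumps 6 from row 2; 6 starts row 3. P = [[1, 3, 4], [2, 5, 7], [6]], Q = [[1, 3, 4], [2, 5, 6], [7]].

So P = [[1, 3, 4], [2, 5, 7], [6]], Q = [[1, 3, 4], [2, 5, 6], [7]].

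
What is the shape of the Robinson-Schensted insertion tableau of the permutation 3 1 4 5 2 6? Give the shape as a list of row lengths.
[4, 2]

Row-insert each entry into an empty tableau.

After inserting 3: P = [[3]].
After inserting 1: P = [[1], [3]].
After inserting 4: P = [[1, 4], [3]].
After inserting 5: P = [[1, 4, 5], [3]].
After inserting 2: P = [[1, 2, 5], [3, 4]].
After inserting 6: P = [[1, 2, 5, 6], [3, 4]].

The final insertion tableau P = [[1, 2, 5, 6], [3, 4]] has shape [4, 2].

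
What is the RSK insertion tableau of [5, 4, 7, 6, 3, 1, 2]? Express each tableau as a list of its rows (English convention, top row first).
P = [[1, 2], [3, 6], [4, 7], [5]]

Insert 5: appended to row 1. P = [[5]].
Insert 4: 4 bumps 5 from row 1; 5 starts row 2. P = [[4], [5]].
Insert 7: appended to row 1. P = [[4, 7], [5]].
Insert 6: 6 bumps 7 from row 1; 7 appends to row 2. P = [[4, 6], [5, 7]].
Insert 3: 3 bumps 4 from row 1; 4 bumps 5 from row 2; 5 starts row 3. P = [[3, 6], [4, 7], [5]].
Insert 1: 1 bumps 3 from row 1; 3 bumps 4 from row 2; 4 bumps 5 from row 3; 5 starts row 4. P = [[1, 6], [3, 7], [4], [5]].
Insert 2: 2 bumps 6 from row 1; 6 bumps 7 from row 2; 7 appends to row 3. P = [[1, 2], [3, 6], [4, 7], [5]].

So P = [[1, 2], [3, 6], [4, 7], [5]].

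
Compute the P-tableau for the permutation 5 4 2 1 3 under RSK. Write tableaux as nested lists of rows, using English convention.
Insert 5: appended to row 1. P = [[5]].
Insert 4: 4 bumps 5 from row 1; 5 starts row 2. P = [[4], [5]].
Insert 2: 2 bumps 4 from row 1; 4 bumps 5 from row 2; 5 starts row 3. P = [[2], [4], [5]].
Insert 1: 1 bumps 2 from row 1; 2 bumps 4 from row 2; 4 bumps 5 from row 3; 5 starts row 4. P = [[1], [2], [4], [5]].
Insert 3: appended to row 1. P = [[1, 3], [2], [4], [5]].

So P = [[1, 3], [2], [4], [5]].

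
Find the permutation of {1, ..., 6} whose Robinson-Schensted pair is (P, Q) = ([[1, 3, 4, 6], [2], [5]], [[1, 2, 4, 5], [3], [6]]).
Reverse the RSK construction: for i from n down to 1, find the cell of Q containing i, remove the entry at that cell from P, and reverse-bump it up through P; the value ejected from row 1 is w(i).

Step i=6: Q has 6 at row 3, column 1; remove 5 from row 3 of P and reverse-bump: 5 enters row 2 and ejects 2; 2 enters row 1 and ejects 1. So w(6) = 1. P is now [[2, 3, 4, 6], [5]].
Step i=5: Q has 5 at row 1, column 4; remove that cell from P, ejecting 6. So w(5) = 6. P is now [[2, 3, 4], [5]].
Step i=4: Q has 4 at row 1, column 3; remove that cell from P, ejecting 4. So w(4) = 4. P is now [[2, 3], [5]].
Step i=3: Q has 3 at row 2, column 1; remove 5 from row 2 of P and reverse-bump: 5 enters row 1 and ejects 3. So w(3) = 3. P is now [[2, 5]].
Step i=2: Q has 2 at row 1, column 2; remove that cell from P, ejecting 5. So w(2) = 5. P is now [[2]].
Step i=1: Q has 1 at row 1, column 1; remove that cell from P, ejecting 2. So w(1) = 2. P is now [].

So w = 2 5 3 4 6 1.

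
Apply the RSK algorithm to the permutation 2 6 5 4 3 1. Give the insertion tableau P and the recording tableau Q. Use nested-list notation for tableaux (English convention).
Insert each entry of the permutation into P by Schensted row insertion, recording in Q the position of each new cell.

Insert 2: appended to row 1. P = [[2]].
Insert 6: appended to row 1. P = [[2, 6]].
Insert 5: 5 bumps 6 from row 1; 6 starts row 2. P = [[2, 5], [6]].
Insert 4: 4 bumps 5 from row 1; 5 bumps 6 from row 2; 6 starts row 3. P = [[2, 4], [5], [6]].
Insert 3: 3 bumps 4 from row 1; 4 bumps 5 from row 2; 5 bumps 6 from row 3; 6 starts row 4. P = [[2, 3], [4], [5], [6]].
Insert 1: 1 bumps 2 from row 1; 2 bumps 4 from row 2; 4 bumps 5 from row 3; 5 bumps 6 from row 4; 6 starts row 5. P = [[1, 3], [2], [4], [5], [6]].

So P = [[1, 3], [2], [4], [5], [6]], Q = [[1, 2], [3], [4], [5], [6]].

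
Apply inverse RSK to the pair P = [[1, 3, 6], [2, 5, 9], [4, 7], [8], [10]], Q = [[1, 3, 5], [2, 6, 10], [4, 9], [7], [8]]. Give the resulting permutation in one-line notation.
10 4 8 2 9 7 5 1 3 6

Reverse RSK: for i = n, n-1, ..., 1, locate i in Q, remove the corresponding corner cell from P, and reverse-bump its entry up through P; the value ejected from row 1 is w(i).

So w = 10 4 8 2 9 7 5 1 3 6.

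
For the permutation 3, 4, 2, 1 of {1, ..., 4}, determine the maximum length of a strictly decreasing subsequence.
3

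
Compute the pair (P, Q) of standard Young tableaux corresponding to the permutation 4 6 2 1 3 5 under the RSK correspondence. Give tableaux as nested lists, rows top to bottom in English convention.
Insert each entry of the permutation into P by Schensted row insertion, recording in Q the position of each new cell.

After inserting 4: P = [[4]].
After inserting 6: P = [[4, 6]].
After inserting 2: P = [[2, 6], [4]].
After inserting 1: P = [[1, 6], [2], [4]].
After inserting 3: P = [[1, 3], [2, 6], [4]].
After inserting 5: P = [[1, 3, 5], [2, 6], [4]].

So P = [[1, 3, 5], [2, 6], [4]], Q = [[1, 2, 6], [3, 5], [4]].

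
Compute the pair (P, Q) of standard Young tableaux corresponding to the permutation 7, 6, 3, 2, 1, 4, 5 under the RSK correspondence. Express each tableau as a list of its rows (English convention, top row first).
Insert each entry of the permutation into P by Schensted row insertion, recording in Q the position of each new cell.

Insert 7: appended to row 1. P = [[7]].
Insert 6: 6 bumps 7 from row 1; 7 starts row 2. P = [[6], [7]].
Insert 3: 3 bumps 6 from row 1; 6 bumps 7 from row 2; 7 starts row 3. P = [[3], [6], [7]].
Insert 2: 2 bumps 3 from row 1; 3 bumps 6 from row 2; 6 bumps 7 from row 3; 7 starts row 4. P = [[2], [3], [6], [7]].
Insert 1: 1 bumps 2 from row 1; 2 bumps 3 from row 2; 3 bumps 6 from row 3; 6 bumps 7 from row 4; 7 starts row 5. P = [[1], [2], [3], [6], [7]].
Insert 4: appended to row 1. P = [[1, 4], [2], [3], [6], [7]].
Insert 5: appended to row 1. P = [[1, 4, 5], [2], [3], [6], [7]].

So P = [[1, 4, 5], [2], [3], [6], [7]], Q = [[1, 6, 7], [2], [3], [4], [5]].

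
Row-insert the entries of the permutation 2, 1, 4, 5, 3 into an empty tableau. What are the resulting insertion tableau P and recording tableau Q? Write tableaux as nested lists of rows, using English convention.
Insert each entry of the permutation into P by Schensted row insertion, recording in Q the position of each new cell.

After inserting 2: P = [[2]].
After inserting 1: P = [[1], [2]].
After inserting 4: P = [[1, 4], [2]].
After inserting 5: P = [[1, 4, 5], [2]].
After inserting 3: P = [[1, 3, 5], [2, 4]].

So P = [[1, 3, 5], [2, 4]], Q = [[1, 3, 4], [2, 5]].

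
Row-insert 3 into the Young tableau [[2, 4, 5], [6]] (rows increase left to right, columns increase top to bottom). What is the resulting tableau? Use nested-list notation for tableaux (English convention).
[[2, 3, 5], [4], [6]]

In row 1, 3 replaces 4 (the leftmost entry greater than 3); 4 is bumped to row 2. In row 2, 4 replaces 6 (the leftmost entry greater than 4); 6 is bumped to row 3. 6 starts a new row 3. The new tableau is [[2, 3, 5], [4], [6]].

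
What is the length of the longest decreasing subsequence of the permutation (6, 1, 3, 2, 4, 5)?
3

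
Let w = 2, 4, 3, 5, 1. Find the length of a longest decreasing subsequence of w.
3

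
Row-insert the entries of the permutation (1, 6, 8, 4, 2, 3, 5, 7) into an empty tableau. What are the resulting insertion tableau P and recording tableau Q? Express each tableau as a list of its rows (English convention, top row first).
P = [[1, 2, 3, 5, 7], [4, 8], [6]], Q = [[1, 2, 3, 7, 8], [4, 6], [5]]

Insert each entry of the permutation into P by Schensted row insertion, recording in Q the position of each new cell.

Insert 1: appended to row 1. P = [[1]].
Insert 6: appended to row 1. P = [[1, 6]].
Insert 8: appended to row 1. P = [[1, 6, 8]].
Insert 4: 4 bumps 6 from row 1; 6 starts row 2. P = [[1, 4, 8], [6]].
Insert 2: 2 bumps 4 from row 1; 4 bumps 6 from row 2; 6 starts row 3. P = [[1, 2, 8], [4], [6]].
Insert 3: 3 bumps 8 from row 1; 8 appends to row 2. P = [[1, 2, 3], [4, 8], [6]].
Insert 5: appended to row 1. P = [[1, 2, 3, 5], [4, 8], [6]].
Insert 7: appended to row 1. P = [[1, 2, 3, 5, 7], [4, 8], [6]].

So P = [[1, 2, 3, 5, 7], [4, 8], [6]], Q = [[1, 2, 3, 7, 8], [4, 6], [5]].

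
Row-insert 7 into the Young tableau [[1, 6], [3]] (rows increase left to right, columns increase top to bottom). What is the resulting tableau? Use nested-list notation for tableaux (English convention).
[[1, 6, 7], [3]]

7 is larger than every entry of row 1, so it is appended to row 1. The new tableau is [[1, 6, 7], [3]].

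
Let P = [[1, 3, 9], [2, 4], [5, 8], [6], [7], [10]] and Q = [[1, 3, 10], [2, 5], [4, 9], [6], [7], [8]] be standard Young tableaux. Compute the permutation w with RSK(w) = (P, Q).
10 7 8 2 6 5 4 1 3 9

Reverse the RSK construction: for i from n down to 1, find the cell of Q containing i, remove the entry at that cell from P, and reverse-bump it up through P; the value ejected from row 1 is w(i).

Step i=10: Q has 10 at row 1, column 3; remove that cell from P, ejecting 9. So w(10) = 9. P is now [[1, 3], [2, 4], [5, 8], [6], [7], [10]].
Step i=9: Q has 9 at row 3, column 2; remove 8 from row 3 of P and reverse-bump: 8 enters row 2 and ejects 4; 4 enters row 1 and ejects 3. So w(9) = 3. P is now [[1, 4], [2, 8], [5], [6], [7], [10]].
Step i=8: Q has 8 at row 6, column 1; remove 10 from row 6 of P and reverse-bump: 10 enters row 5 and ejects 7; 7 enters row 4 and ejects 6; 6 enters row 3 and ejects 5; 5 enters row 2 and ejects 2; 2 enters row 1 and ejects 1. So w(8) = 1. P is now [[2, 4], [5, 8], [6], [7], [10]].
Step i=7: Q has 7 at row 5, column 1; remove 10 from row 5 of P and reverse-bump: 10 enters row 4 and ejects 7; 7 enters row 3 and ejects 6; 6 enters row 2 and ejects 5; 5 enters row 1 and ejects 4. So w(7) = 4. P is now [[2, 5], [6, 8], [7], [10]].
Step i=6: Q has 6 at row 4, column 1; remove 10 from row 4 of P and reverse-bump: 10 enters row 3 and ejects 7; 7 enters row 2 and ejects 6; 6 enters row 1 and ejects 5. So w(6) = 5. P is now [[2, 6], [7, 8], [10]].
Step i=5: Q has 5 at row 2, column 2; remove 8 from row 2 of P and reverse-bump: 8 enters row 1 and ejects 6. So w(5) = 6. P is now [[2, 8], [7], [10]].
Step i=4: Q has 4 at row 3, column 1; remove 10 from row 3 of P and reverse-bump: 10 enters row 2 and ejects 7; 7 enters row 1 and ejects 2. So w(4) = 2. P is now [[7, 8], [10]].
Step i=3: Q has 3 at row 1, column 2; remove that cell from P, ejecting 8. So w(3) = 8. P is now [[7], [10]].
Step i=2: Q has 2 at row 2, column 1; remove 10 from row 2 of P and reverse-bump: 10 enters row 1 and ejects 7. So w(2) = 7. P is now [[10]].
Step i=1: Q has 1 at row 1, column 1; remove that cell from P, ejecting 10. So w(1) = 10. P is now [].

So w = 10 7 8 2 6 5 4 1 3 9.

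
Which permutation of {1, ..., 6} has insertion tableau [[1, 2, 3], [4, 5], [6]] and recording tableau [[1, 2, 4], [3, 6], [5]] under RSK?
1 6 4 5 2 3

Reverse the RSK construction: for i from n down to 1, find the cell of Q containing i, remove the entry at that cell from P, and reverse-bump it up through P; the value ejected from row 1 is w(i).

Step i=6: Q has 6 at row 2, column 2; remove 5 from row 2 of P and reverse-bump: 5 enters row 1 and ejects 3. So w(6) = 3. P is now [[1, 2, 5], [4], [6]].
Step i=5: Q has 5 at row 3, column 1; remove 6 from row 3 of P and reverse-bump: 6 enters row 2 and ejects 4; 4 enters row 1 and ejects 2. So w(5) = 2. P is now [[1, 4, 5], [6]].
Step i=4: Q has 4 at row 1, column 3; remove that cell from P, ejecting 5. So w(4) = 5. P is now [[1, 4], [6]].
Step i=3: Q has 3 at row 2, column 1; remove 6 from row 2 of P and reverse-bump: 6 enters row 1 and ejects 4. So w(3) = 4. P is now [[1, 6]].
Step i=2: Q has 2 at row 1, column 2; remove that cell from P, ejecting 6. So w(2) = 6. P is now [[1]].
Step i=1: Q has 1 at row 1, column 1; remove that cell from P, ejecting 1. So w(1) = 1. P is now [].

So w = 1 6 4 5 2 3.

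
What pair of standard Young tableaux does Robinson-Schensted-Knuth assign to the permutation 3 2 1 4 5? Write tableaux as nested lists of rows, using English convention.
Insert each entry of the permutation into P by Schensted row insertion, recording in Q the position of each new cell.

After inserting 3: P = [[3]].
After inserting 2: P = [[2], [3]].
After inserting 1: P = [[1], [2], [3]].
After inserting 4: P = [[1, 4], [2], [3]].
After inserting 5: P = [[1, 4, 5], [2], [3]].

So P = [[1, 4, 5], [2], [3]], Q = [[1, 4, 5], [2], [3]].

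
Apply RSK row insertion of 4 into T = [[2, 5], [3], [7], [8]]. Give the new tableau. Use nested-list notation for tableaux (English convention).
[[2, 4], [3, 5], [7], [8]]

In row 1, 4 replaces 5 (the leftmost entry greater than 4); 5 is bumped to row 2. 5 is appended to row 2. The new tableau is [[2, 4], [3, 5], [7], [8]].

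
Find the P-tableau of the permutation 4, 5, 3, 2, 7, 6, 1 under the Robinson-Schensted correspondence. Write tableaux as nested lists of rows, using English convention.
P = [[1, 5, 6], [2, 7], [3], [4]]

Insert 4: appended to row 1. P = [[4]].
Insert 5: appended to row 1. P = [[4, 5]].
Insert 3: 3 bumps 4 from row 1; 4 starts row 2. P = [[3, 5], [4]].
Insert 2: 2 bumps 3 from row 1; 3 bumps 4 from row 2; 4 starts row 3. P = [[2, 5], [3], [4]].
Insert 7: appended to row 1. P = [[2, 5, 7], [3], [4]].
Insert 6: 6 bumps 7 from row 1; 7 appends to row 2. P = [[2, 5, 6], [3, 7], [4]].
Insert 1: 1 bumps 2 from row 1; 2 bumps 3 from row 2; 3 bumps 4 from row 3; 4 starts row 4. P = [[1, 5, 6], [2, 7], [3], [4]].

So P = [[1, 5, 6], [2, 7], [3], [4]].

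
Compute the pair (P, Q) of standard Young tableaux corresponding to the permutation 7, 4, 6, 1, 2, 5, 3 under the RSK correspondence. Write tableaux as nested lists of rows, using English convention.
P = [[1, 2, 3], [4, 5], [6], [7]], Q = [[1, 3, 6], [2, 5], [4], [7]]

Insert each entry of the permutation into P by Schensted row insertion, recording in Q the position of each new cell.

Insert 7: appended to row 1. P = [[7]].
Insert 4: 4 bumps 7 from row 1; 7 starts row 2. P = [[4], [7]].
Insert 6: appended to row 1. P = [[4, 6], [7]].
Insert 1: 1 bumps 4 from row 1; 4 bumps 7 from row 2; 7 starts row 3. P = [[1, 6], [4], [7]].
Insert 2: 2 bumps 6 from row 1; 6 appends to row 2. P = [[1, 2], [4, 6], [7]].
Insert 5: appended to row 1. P = [[1, 2, 5], [4, 6], [7]].
Insert 3: 3 bumps 5 from row 1; 5 bumps 6 from row 2; 6 bumps 7 from row 3; 7 starts row 4. P = [[1, 2, 3], [4, 5], [6], [7]].

So P = [[1, 2, 3], [4, 5], [6], [7]], Q = [[1, 3, 6], [2, 5], [4], [7]].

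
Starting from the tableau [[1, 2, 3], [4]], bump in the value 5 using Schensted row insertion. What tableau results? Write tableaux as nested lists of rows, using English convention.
5 is larger than every entry of row 1, so it is appended to row 1. The new tableau is [[1, 2, 3, 5], [4]].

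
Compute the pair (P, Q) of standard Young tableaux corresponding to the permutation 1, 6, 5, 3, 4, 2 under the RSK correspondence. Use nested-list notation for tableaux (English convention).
P = [[1, 2, 4], [3], [5], [6]], Q = [[1, 2, 5], [3], [4], [6]]

Insert each entry of the permutation into P by Schensted row insertion, recording in Q the position of each new cell.

Insert 1: appended to row 1. P = [[1]], Q = [[1]].
Insert 6: appended to row 1. P = [[1, 6]], Q = [[1, 2]].
Insert 5: 5 bumps 6 from row 1; 6 starts row 2. P = [[1, 5], [6]], Q = [[1, 2], [3]].
Insert 3: 3 bumps 5 from row 1; 5 bumps 6 from row 2; 6 starts row 3. P = [[1, 3], [5], [6]], Q = [[1, 2], [3], [4]].
Insert 4: appended to row 1. P = [[1, 3, 4], [5], [6]], Q = [[1, 2, 5], [3], [4]].
Insert 2: 2 bumps 3 from row 1; 3 bumps 5 from row 2; 5 bumps 6 from row 3; 6 starts row 4. P = [[1, 2, 4], [3], [5], [6]], Q = [[1, 2, 5], [3], [4], [6]].

So P = [[1, 2, 4], [3], [5], [6]], Q = [[1, 2, 5], [3], [4], [6]].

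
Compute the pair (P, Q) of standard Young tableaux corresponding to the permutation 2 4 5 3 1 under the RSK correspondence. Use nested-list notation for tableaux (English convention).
Insert each entry of the permutation into P by Schensted row insertion, recording in Q the position of each new cell.

Insert 2: appended to row 1. P = [[2]], Q = [[1]].
Insert 4: appended to row 1. P = [[2, 4]], Q = [[1, 2]].
Insert 5: appended to row 1. P = [[2, 4, 5]], Q = [[1, 2, 3]].
Insert 3: 3 bumps 4 from row 1; 4 starts row 2. P = [[2, 3, 5], [4]], Q = [[1, 2, 3], [4]].
Insert 1: 1 bumps 2 from row 1; 2 bumps 4 from row 2; 4 starts row 3. P = [[1, 3, 5], [2], [4]], Q = [[1, 2, 3], [4], [5]].

So P = [[1, 3, 5], [2], [4]], Q = [[1, 2, 3], [4], [5]].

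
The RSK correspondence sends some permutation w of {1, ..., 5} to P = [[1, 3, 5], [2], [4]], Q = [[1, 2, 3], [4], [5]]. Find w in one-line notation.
Reverse the RSK construction: for i from n down to 1, find the cell of Q containing i, remove the entry at that cell from P, and reverse-bump it up through P; the value ejected from row 1 is w(i).

Step i=5: Q has 5 at row 3, column 1; remove 4 from row 3 of P and reverse-bump: 4 enters row 2 and ejects 2; 2 enters row 1 and ejects 1. So w(5) = 1. P is now [[2, 3, 5], [4]].
Step i=4: Q has 4 at row 2, column 1; remove 4 from row 2 of P and reverse-bump: 4 enters row 1 and ejects 3. So w(4) = 3. P is now [[2, 4, 5]].
Step i=3: Q has 3 at row 1, column 3; remove that cell from P, ejecting 5. So w(3) = 5. P is now [[2, 4]].
Step i=2: Q has 2 at row 1, column 2; remove that cell from P, ejecting 4. So w(2) = 4. P is now [[2]].
Step i=1: Q has 1 at row 1, column 1; remove that cell from P, ejecting 2. So w(1) = 2. P is now [].

So w = 2 4 5 3 1.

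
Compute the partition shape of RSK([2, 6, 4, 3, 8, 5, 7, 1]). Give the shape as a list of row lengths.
[4, 2, 1, 1]

Row-insert each entry into an empty tableau.

After inserting 2: P = [[2]].
After inserting 6: P = [[2, 6]].
After inserting 4: P = [[2, 4], [6]].
After inserting 3: P = [[2, 3], [4], [6]].
After inserting 8: P = [[2, 3, 8], [4], [6]].
After inserting 5: P = [[2, 3, 5], [4, 8], [6]].
After inserting 7: P = [[2, 3, 5, 7], [4, 8], [6]].
After inserting 1: P = [[1, 3, 5, 7], [2, 8], [4], [6]].

The final insertion tableau P = [[1, 3, 5, 7], [2, 8], [4], [6]] has shape [4, 2, 1, 1].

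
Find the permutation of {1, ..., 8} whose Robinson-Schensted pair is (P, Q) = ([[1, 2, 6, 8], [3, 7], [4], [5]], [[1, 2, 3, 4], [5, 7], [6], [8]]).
1 5 7 8 4 3 6 2

Reverse the RSK construction: for i from n down to 1, find the cell of Q containing i, remove the entry at that cell from P, and reverse-bump it up through P; the value ejected from row 1 is w(i).

Step i=8: Q has 8 at row 4, column 1; remove 5 from row 4 of P and reverse-bump: 5 enters row 3 and ejects 4; 4 enters row 2 and ejects 3; 3 enters row 1 and ejects 2. So w(8) = 2. P is now [[1, 3, 6, 8], [4, 7], [5]].
Step i=7: Q has 7 at row 2, column 2; remove 7 from row 2 of P and reverse-bump: 7 enters row 1 and ejects 6. So w(7) = 6. P is now [[1, 3, 7, 8], [4], [5]].
Step i=6: Q has 6 at row 3, column 1; remove 5 from row 3 of P and reverse-bump: 5 enters row 2 and ejects 4; 4 enters row 1 and ejects 3. So w(6) = 3. P is now [[1, 4, 7, 8], [5]].
Step i=5: Q has 5 at row 2, column 1; remove 5 from row 2 of P and reverse-bump: 5 enters row 1 and ejects 4. So w(5) = 4. P is now [[1, 5, 7, 8]].
Step i=4: Q has 4 at row 1, column 4; remove that cell from P, ejecting 8. So w(4) = 8. P is now [[1, 5, 7]].
Step i=3: Q has 3 at row 1, column 3; remove that cell from P, ejecting 7. So w(3) = 7. P is now [[1, 5]].
Step i=2: Q has 2 at row 1, column 2; remove that cell from P, ejecting 5. So w(2) = 5. P is now [[1]].
Step i=1: Q has 1 at row 1, column 1; remove that cell from P, ejecting 1. So w(1) = 1. P is now [].

So w = 1 5 7 8 4 3 6 2.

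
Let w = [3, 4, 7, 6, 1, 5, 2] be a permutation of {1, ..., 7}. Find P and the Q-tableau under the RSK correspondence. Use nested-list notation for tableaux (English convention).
P = [[1, 2, 5], [3, 4], [6], [7]], Q = [[1, 2, 3], [4, 6], [5], [7]]

Insert each entry of the permutation into P by Schensted row insertion, recording in Q the position of each new cell.

Insert 3: appended to row 1. P = [[3]].
Insert 4: appended to row 1. P = [[3, 4]].
Insert 7: appended to row 1. P = [[3, 4, 7]].
Insert 6: 6 bumps 7 from row 1; 7 starts row 2. P = [[3, 4, 6], [7]].
Insert 1: 1 bumps 3 from row 1; 3 bumps 7 from row 2; 7 starts row 3. P = [[1, 4, 6], [3], [7]].
Insert 5: 5 bumps 6 from row 1; 6 appends to row 2. P = [[1, 4, 5], [3, 6], [7]].
Insert 2: 2 bumps 4 from row 1; 4 bumps 6 from row 2; 6 bumps 7 from row 3; 7 starts row 4. P = [[1, 2, 5], [3, 4], [6], [7]].

So P = [[1, 2, 5], [3, 4], [6], [7]], Q = [[1, 2, 3], [4, 6], [5], [7]].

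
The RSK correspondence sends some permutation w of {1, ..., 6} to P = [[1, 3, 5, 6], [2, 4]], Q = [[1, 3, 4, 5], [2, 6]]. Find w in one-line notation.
Reverse the RSK construction: for i from n down to 1, find the cell of Q containing i, remove the entry at that cell from P, and reverse-bump it up through P; the value ejected from row 1 is w(i).

Step i=6: Q has 6 at row 2, column 2; remove 4 from row 2 of P and reverse-bump: 4 enters row 1 and ejects 3. So w(6) = 3. P is now [[1, 4, 5, 6], [2]].
Step i=5: Q has 5 at row 1, column 4; remove that cell from P, ejecting 6. So w(5) = 6. P is now [[1, 4, 5], [2]].
Step i=4: Q has 4 at row 1, column 3; remove that cell from P, ejecting 5. So w(4) = 5. P is now [[1, 4], [2]].
Step i=3: Q has 3 at row 1, column 2; remove that cell from P, ejecting 4. So w(3) = 4. P is now [[1], [2]].
Step i=2: Q has 2 at row 2, column 1; remove 2 from row 2 of P and reverse-bump: 2 enters row 1 and ejects 1. So w(2) = 1. P is now [[2]].
Step i=1: Q has 1 at row 1, column 1; remove that cell from P, ejecting 2. So w(1) = 2. P is now [].

So w = 2 1 4 5 6 3.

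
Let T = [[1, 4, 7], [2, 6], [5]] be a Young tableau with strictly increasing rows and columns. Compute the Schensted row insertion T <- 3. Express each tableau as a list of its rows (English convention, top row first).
[[1, 3, 7], [2, 4], [5, 6]]

In row 1, 3 replaces 4 (the leftmost entry greater than 3); 4 is bumped to row 2. In row 2, 4 replaces 6 (the leftmost entry greater than 4); 6 is bumped to row 3. 6 is appended to row 3. The new tableau is [[1, 3, 7], [2, 4], [5, 6]].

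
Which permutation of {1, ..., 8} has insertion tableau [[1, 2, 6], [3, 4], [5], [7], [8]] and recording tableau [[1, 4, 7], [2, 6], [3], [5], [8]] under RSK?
Reverse the RSK construction: for i from n down to 1, find the cell of Q containing i, remove the entry at that cell from P, and reverse-bump it up through P; the value ejected from row 1 is w(i).

Step i=8: Q has 8 at row 5, column 1; remove 8 from row 5 of P and reverse-bump: 8 enters row 4 and ejects 7; 7 enters row 3 and ejects 5; 5 enters row 2 and ejects 4; 4 enters row 1 and ejects 2. So w(8) = 2. P is now [[1, 4, 6], [3, 5], [7], [8]].
Step i=7: Q has 7 at row 1, column 3; remove that cell from P, ejecting 6. So w(7) = 6. P is now [[1, 4], [3, 5], [7], [8]].
Step i=6: Q has 6 at row 2, column 2; remove 5 from row 2 of P and reverse-bump: 5 enters row 1 and ejects 4. So w(6) = 4. P is now [[1, 5], [3], [7], [8]].
Step i=5: Q has 5 at row 4, column 1; remove 8 from row 4 of P and reverse-bump: 8 enters row 3 and ejects 7; 7 enters row 2 and ejects 3; 3 enters row 1 and ejects 1. So w(5) = 1. P is now [[3, 5], [7], [8]].
Step i=4: Q has 4 at row 1, column 2; remove that cell from P, ejecting 5. So w(4) = 5. P is now [[3], [7], [8]].
Step i=3: Q has 3 at row 3, column 1; remove 8 from row 3 of P and reverse-bump: 8 enters row 2 and ejects 7; 7 enters row 1 and ejects 3. So w(3) = 3. P is now [[7], [8]].
Step i=2: Q has 2 at row 2, column 1; remove 8 from row 2 of P and reverse-bump: 8 enters row 1 and ejects 7. So w(2) = 7. P is now [[8]].
Step i=1: Q has 1 at row 1, column 1; remove that cell from P, ejecting 8. So w(1) = 8. P is now [].

So w = 8 7 3 5 1 4 6 2.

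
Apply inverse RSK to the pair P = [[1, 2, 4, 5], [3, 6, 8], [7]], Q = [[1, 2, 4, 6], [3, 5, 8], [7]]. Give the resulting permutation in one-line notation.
1 3 2 7 6 8 4 5

Reverse the RSK construction: for i from n down to 1, find the cell of Q containing i, remove the entry at that cell from P, and reverse-bump it up through P; the value ejected from row 1 is w(i).

Step i=8: Q has 8 at row 2, column 3; remove 8 from row 2 of P and reverse-bump: 8 enters row 1 and ejects 5. So w(8) = 5. P is now [[1, 2, 4, 8], [3, 6], [7]].
Step i=7: Q has 7 at row 3, column 1; remove 7 from row 3 of P and reverse-bump: 7 enters row 2 and ejects 6; 6 enters row 1 and ejects 4. So w(7) = 4. P is now [[1, 2, 6, 8], [3, 7]].
Step i=6: Q has 6 at row 1, column 4; remove that cell from P, ejecting 8. So w(6) = 8. P is now [[1, 2, 6], [3, 7]].
Step i=5: Q has 5 at row 2, column 2; remove 7 from row 2 of P and reverse-bump: 7 enters row 1 and ejects 6. So w(5) = 6. P is now [[1, 2, 7], [3]].
Step i=4: Q has 4 at row 1, column 3; remove that cell from P, ejecting 7. So w(4) = 7. P is now [[1, 2], [3]].
Step i=3: Q has 3 at row 2, column 1; remove 3 from row 2 of P and reverse-bump: 3 enters row 1 and ejects 2. So w(3) = 2. P is now [[1, 3]].
Step i=2: Q has 2 at row 1, column 2; remove that cell from P, ejecting 3. So w(2) = 3. P is now [[1]].
Step i=1: Q has 1 at row 1, column 1; remove that cell from P, ejecting 1. So w(1) = 1. P is now [].

So w = 1 3 2 7 6 8 4 5.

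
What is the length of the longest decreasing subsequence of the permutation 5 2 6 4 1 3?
3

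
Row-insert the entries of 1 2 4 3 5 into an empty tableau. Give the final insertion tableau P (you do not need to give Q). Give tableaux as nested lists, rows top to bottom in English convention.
P = [[1, 2, 3, 5], [4]]

Insert 1: appended to row 1. P = [[1]].
Insert 2: appended to row 1. P = [[1, 2]].
Insert 4: appended to row 1. P = [[1, 2, 4]].
Insert 3: 3 bumps 4 from row 1; 4 starts row 2. P = [[1, 2, 3], [4]].
Insert 5: appended to row 1. P = [[1, 2, 3, 5], [4]].

So P = [[1, 2, 3, 5], [4]].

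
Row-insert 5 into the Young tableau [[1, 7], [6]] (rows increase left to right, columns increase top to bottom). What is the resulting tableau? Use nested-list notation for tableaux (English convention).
In row 1, 5 replaces 7 (the leftmost entry greater than 5); 7 is bumped to row 2. 7 is appended to row 2. The new tableau is [[1, 5], [6, 7]].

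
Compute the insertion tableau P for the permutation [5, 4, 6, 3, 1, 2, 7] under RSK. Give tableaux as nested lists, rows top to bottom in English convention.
P = [[1, 2, 7], [3, 6], [4], [5]]

Insert 5: appended to row 1. P = [[5]].
Insert 4: 4 bumps 5 from row 1; 5 starts row 2. P = [[4], [5]].
Insert 6: appended to row 1. P = [[4, 6], [5]].
Insert 3: 3 bumps 4 from row 1; 4 bumps 5 from row 2; 5 starts row 3. P = [[3, 6], [4], [5]].
Insert 1: 1 bumps 3 from row 1; 3 bumps 4 from row 2; 4 bumps 5 from row 3; 5 starts row 4. P = [[1, 6], [3], [4], [5]].
Insert 2: 2 bumps 6 from row 1; 6 appends to row 2. P = [[1, 2], [3, 6], [4], [5]].
Insert 7: appended to row 1. P = [[1, 2, 7], [3, 6], [4], [5]].

So P = [[1, 2, 7], [3, 6], [4], [5]].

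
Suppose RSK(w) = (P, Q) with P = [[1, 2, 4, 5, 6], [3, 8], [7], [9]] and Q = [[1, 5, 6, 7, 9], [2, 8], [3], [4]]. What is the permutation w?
9 7 3 1 2 4 8 5 6

Reverse the RSK construction: for i from n down to 1, find the cell of Q containing i, remove the entry at that cell from P, and reverse-bump it up through P; the value ejected from row 1 is w(i).

Step i=9: Q has 9 at row 1, column 5; remove that cell from P, ejecting 6. So w(9) = 6. P is now [[1, 2, 4, 5], [3, 8], [7], [9]].
Step i=8: Q has 8 at row 2, column 2; remove 8 from row 2 of P and reverse-bump: 8 enters row 1 and ejects 5. So w(8) = 5. P is now [[1, 2, 4, 8], [3], [7], [9]].
Step i=7: Q has 7 at row 1, column 4; remove that cell from P, ejecting 8. So w(7) = 8. P is now [[1, 2, 4], [3], [7], [9]].
Step i=6: Q has 6 at row 1, column 3; remove that cell from P, ejecting 4. So w(6) = 4. P is now [[1, 2], [3], [7], [9]].
Step i=5: Q has 5 at row 1, column 2; remove that cell from P, ejecting 2. So w(5) = 2. P is now [[1], [3], [7], [9]].
Step i=4: Q has 4 at row 4, column 1; remove 9 from row 4 of P and reverse-bump: 9 enters row 3 and ejects 7; 7 enters row 2 and ejects 3; 3 enters row 1 and ejects 1. So w(4) = 1. P is now [[3], [7], [9]].
Step i=3: Q has 3 at row 3, column 1; remove 9 from row 3 of P and reverse-bump: 9 enters row 2 and ejects 7; 7 enters row 1 and ejects 3. So w(3) = 3. P is now [[7], [9]].
Step i=2: Q has 2 at row 2, column 1; remove 9 from row 2 of P and reverse-bump: 9 enters row 1 and ejects 7. So w(2) = 7. P is now [[9]].
Step i=1: Q has 1 at row 1, column 1; remove that cell from P, ejecting 9. So w(1) = 9. P is now [].

So w = 9 7 3 1 2 4 8 5 6.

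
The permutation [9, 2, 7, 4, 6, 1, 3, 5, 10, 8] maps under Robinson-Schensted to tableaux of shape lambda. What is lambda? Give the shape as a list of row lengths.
[4, 4, 1, 1]

Row-insert each entry into an empty tableau.

After inserting 9: P = [[9]].
After inserting 2: P = [[2], [9]].
After inserting 7: P = [[2, 7], [9]].
After inserting 4: P = [[2, 4], [7], [9]].
After inserting 6: P = [[2, 4, 6], [7], [9]].
After inserting 1: P = [[1, 4, 6], [2], [7], [9]].
After inserting 3: P = [[1, 3, 6], [2, 4], [7], [9]].
After inserting 5: P = [[1, 3, 5], [2, 4, 6], [7], [9]].
After inserting 10: P = [[1, 3, 5, 10], [2, 4, 6], [7], [9]].
After inserting 8: P = [[1, 3, 5, 8], [2, 4, 6, 10], [7], [9]].

The final insertion tableau P = [[1, 3, 5, 8], [2, 4, 6, 10], [7], [9]] has shape [4, 4, 1, 1].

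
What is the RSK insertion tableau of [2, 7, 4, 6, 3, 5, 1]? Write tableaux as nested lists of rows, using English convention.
P = [[1, 3, 5], [2, 6], [4], [7]]

Insert 2: appended to row 1. P = [[2]].
Insert 7: appended to row 1. P = [[2, 7]].
Insert 4: 4 bumps 7 from row 1; 7 starts row 2. P = [[2, 4], [7]].
Insert 6: appended to row 1. P = [[2, 4, 6], [7]].
Insert 3: 3 bumps 4 from row 1; 4 bumps 7 from row 2; 7 starts row 3. P = [[2, 3, 6], [4], [7]].
Insert 5: 5 bumps 6 from row 1; 6 appends to row 2. P = [[2, 3, 5], [4, 6], [7]].
Insert 1: 1 bumps 2 from row 1; 2 bumps 4 from row 2; 4 bumps 7 from row 3; 7 starts row 4. P = [[1, 3, 5], [2, 6], [4], [7]].

So P = [[1, 3, 5], [2, 6], [4], [7]].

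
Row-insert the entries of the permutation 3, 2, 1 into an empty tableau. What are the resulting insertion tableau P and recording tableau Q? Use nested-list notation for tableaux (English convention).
P = [[1], [2], [3]], Q = [[1], [2], [3]]

Insert each entry of the permutation into P by Schensted row insertion, recording in Q the position of each new cell.

Insert 3: appended to row 1. P = [[3]].
Insert 2: 2 bumps 3 from row 1; 3 starts row 2. P = [[2], [3]].
Insert 1: 1 bumps 2 from row 1; 2 bumps 3 from row 2; 3 starts row 3. P = [[1], [2], [3]].

So P = [[1], [2], [3]], Q = [[1], [2], [3]].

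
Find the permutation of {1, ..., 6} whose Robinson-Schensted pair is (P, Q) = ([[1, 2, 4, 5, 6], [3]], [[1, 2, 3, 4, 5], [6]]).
1 3 4 5 6 2

Reverse RSK: for i = n, n-1, ..., 1, locate i in Q, remove the corresponding corner cell from P, and reverse-bump its entry up through P; the value ejected from row 1 is w(i).

So w = 1 3 4 5 6 2.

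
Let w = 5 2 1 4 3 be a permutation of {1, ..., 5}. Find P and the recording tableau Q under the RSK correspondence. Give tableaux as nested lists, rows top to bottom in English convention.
Insert each entry of the permutation into P by Schensted row insertion, recording in Q the position of each new cell.

Insert 5: appended to row 1. P = [[5]], Q = [[1]].
Insert 2: 2 bumps 5 from row 1; 5 starts row 2. P = [[2], [5]], Q = [[1], [2]].
Insert 1: 1 bumps 2 from row 1; 2 bumps 5 from row 2; 5 starts row 3. P = [[1], [2], [5]], Q = [[1], [2], [3]].
Insert 4: appended to row 1. P = [[1, 4], [2], [5]], Q = [[1, 4], [2], [3]].
Insert 3: 3 bumps 4 from row 1; 4 appends to row 2. P = [[1, 3], [2, 4], [5]], Q = [[1, 4], [2, 5], [3]].

So P = [[1, 3], [2, 4], [5]], Q = [[1, 4], [2, 5], [3]].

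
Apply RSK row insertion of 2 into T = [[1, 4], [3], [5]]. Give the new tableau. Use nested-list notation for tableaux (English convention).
[[1, 2], [3, 4], [5]]

In row 1, 2 replaces 4 (the leftmost entry greater than 2); 4 is bumped to row 2. 4 is appended to row 2. The new tableau is [[1, 2], [3, 4], [5]].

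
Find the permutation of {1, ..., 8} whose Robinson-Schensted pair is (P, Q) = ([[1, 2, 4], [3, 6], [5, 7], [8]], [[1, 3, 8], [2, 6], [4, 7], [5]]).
8 5 7 3 1 6 2 4

Reverse the RSK construction: for i from n down to 1, find the cell of Q containing i, remove the entry at that cell from P, and reverse-bump it up through P; the value ejected from row 1 is w(i).

Step i=8: Q has 8 at row 1, column 3; remove that cell from P, ejecting 4. So w(8) = 4. P is now [[1, 2], [3, 6], [5, 7], [8]].
Step i=7: Q has 7 at row 3, column 2; remove 7 from row 3 of P and reverse-bump: 7 enters row 2 and ejects 6; 6 enters row 1 and ejects 2. So w(7) = 2. P is now [[1, 6], [3, 7], [5], [8]].
Step i=6: Q has 6 at row 2, column 2; remove 7 from row 2 of P and reverse-bump: 7 enters row 1 and ejects 6. So w(6) = 6. P is now [[1, 7], [3], [5], [8]].
Step i=5: Q has 5 at row 4, column 1; remove 8 from row 4 of P and reverse-bump: 8 enters row 3 and ejects 5; 5 enters row 2 and ejects 3; 3 enters row 1 and ejects 1. So w(5) = 1. P is now [[3, 7], [5], [8]].
Step i=4: Q has 4 at row 3, column 1; remove 8 from row 3 of P and reverse-bump: 8 enters row 2 and ejects 5; 5 enters row 1 and ejects 3. So w(4) = 3. P is now [[5, 7], [8]].
Step i=3: Q has 3 at row 1, column 2; remove that cell from P, ejecting 7. So w(3) = 7. P is now [[5], [8]].
Step i=2: Q has 2 at row 2, column 1; remove 8 from row 2 of P and reverse-bump: 8 enters row 1 and ejects 5. So w(2) = 5. P is now [[8]].
Step i=1: Q has 1 at row 1, column 1; remove that cell from P, ejecting 8. So w(1) = 8. P is now [].

So w = 8 5 7 3 1 6 2 4.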